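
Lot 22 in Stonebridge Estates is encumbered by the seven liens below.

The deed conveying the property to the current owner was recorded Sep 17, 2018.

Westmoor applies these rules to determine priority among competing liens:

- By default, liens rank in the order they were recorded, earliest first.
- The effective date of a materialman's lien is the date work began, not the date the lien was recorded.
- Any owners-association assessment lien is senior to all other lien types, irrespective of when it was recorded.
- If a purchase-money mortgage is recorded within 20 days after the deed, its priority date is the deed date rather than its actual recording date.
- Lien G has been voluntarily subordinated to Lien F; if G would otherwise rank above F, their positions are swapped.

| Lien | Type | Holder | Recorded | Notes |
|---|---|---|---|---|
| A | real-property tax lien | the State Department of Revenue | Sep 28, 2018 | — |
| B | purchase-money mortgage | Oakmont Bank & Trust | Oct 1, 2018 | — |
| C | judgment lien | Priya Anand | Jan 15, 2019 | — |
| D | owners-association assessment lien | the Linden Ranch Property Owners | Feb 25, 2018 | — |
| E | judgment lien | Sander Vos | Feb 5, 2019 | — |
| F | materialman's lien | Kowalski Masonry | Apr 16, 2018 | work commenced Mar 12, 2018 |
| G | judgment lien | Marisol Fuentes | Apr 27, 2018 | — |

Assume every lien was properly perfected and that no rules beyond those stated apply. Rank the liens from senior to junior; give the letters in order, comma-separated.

First, effective dates: B's effective date is the deed date, Sep 17, 2018; F relates back to Mar 12, 2018 (work commenced).
D, as an owners-association assessment lien, has superpriority and ranks first.
Ordering the rest by effective date: F (Mar 12, 2018), G (Apr 27, 2018), B (Sep 17, 2018), A (Sep 28, 2018), C (Jan 15, 2019), E (Feb 5, 2019).
G is already junior to F, so the subordination agreement changes nothing.

D, F, G, B, A, C, E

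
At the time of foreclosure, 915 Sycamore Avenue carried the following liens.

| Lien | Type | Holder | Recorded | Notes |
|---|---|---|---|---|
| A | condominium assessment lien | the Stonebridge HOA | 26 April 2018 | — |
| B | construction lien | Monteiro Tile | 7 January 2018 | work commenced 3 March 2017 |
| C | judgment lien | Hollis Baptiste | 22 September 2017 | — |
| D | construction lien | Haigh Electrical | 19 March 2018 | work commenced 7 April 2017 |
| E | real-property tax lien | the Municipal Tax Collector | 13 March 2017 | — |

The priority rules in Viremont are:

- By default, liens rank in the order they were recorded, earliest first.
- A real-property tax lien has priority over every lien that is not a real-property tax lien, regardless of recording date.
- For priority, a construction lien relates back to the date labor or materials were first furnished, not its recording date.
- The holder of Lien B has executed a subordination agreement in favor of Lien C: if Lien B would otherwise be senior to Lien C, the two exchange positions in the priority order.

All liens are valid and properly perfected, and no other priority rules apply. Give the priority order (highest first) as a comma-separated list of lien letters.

Effective dates after the stated exceptions: B relates back to 3 March 2017 (work commenced); D's effective date is 7 April 2017, when work began.
E is a real-property tax lien and takes priority over every other lien.
The other liens, earliest effective date first: B (3 March 2017), D (7 April 2017), C (22 September 2017), A (26 April 2018).
B would otherwise be senior to C, so under the subordination agreement B and C exchange positions.

E, C, D, B, A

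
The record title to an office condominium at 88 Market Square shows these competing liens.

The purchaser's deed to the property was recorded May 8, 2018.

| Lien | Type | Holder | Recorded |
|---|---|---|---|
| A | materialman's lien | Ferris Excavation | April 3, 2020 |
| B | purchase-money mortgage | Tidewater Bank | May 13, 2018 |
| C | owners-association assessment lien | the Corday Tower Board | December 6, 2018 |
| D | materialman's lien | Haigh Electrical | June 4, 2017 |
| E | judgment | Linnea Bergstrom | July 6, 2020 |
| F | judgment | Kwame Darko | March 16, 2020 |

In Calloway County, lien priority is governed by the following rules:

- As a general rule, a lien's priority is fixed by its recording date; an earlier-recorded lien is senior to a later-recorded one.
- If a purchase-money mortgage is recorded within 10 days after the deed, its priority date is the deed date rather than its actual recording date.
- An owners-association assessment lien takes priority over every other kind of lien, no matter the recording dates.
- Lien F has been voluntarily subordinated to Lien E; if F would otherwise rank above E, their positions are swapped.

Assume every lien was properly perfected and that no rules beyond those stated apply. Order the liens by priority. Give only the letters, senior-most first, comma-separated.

First, effective dates: B relates back to the deed date May 8, 2018.
C is an owners-association assessment lien and takes priority over every other lien.
Remaining liens by effective date: D (June 4, 2017), B (May 8, 2018), F (March 16, 2020), A (April 3, 2020), E (July 6, 2020).
The subordination applies — F was senior to E — so F and E swap.

C, D, B, E, A, F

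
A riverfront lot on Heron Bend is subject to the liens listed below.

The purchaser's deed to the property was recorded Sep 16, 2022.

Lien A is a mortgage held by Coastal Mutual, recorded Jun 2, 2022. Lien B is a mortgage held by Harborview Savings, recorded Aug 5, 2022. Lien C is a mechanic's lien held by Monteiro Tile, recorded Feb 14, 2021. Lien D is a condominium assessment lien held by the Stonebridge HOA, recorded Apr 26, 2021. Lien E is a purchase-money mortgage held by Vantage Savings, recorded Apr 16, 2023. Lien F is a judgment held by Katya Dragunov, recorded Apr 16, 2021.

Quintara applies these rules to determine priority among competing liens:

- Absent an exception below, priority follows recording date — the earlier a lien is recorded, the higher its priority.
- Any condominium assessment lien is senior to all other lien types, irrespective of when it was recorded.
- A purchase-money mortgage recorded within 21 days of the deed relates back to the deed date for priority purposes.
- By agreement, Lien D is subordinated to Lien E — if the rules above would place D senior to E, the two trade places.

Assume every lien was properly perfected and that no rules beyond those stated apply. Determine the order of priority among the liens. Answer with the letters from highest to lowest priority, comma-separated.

First, effective dates: E missed the 21-day window (212 days after the deed), so its recording date stands.
As a condominium assessment lien, D is senior to every other lien.
Among the remaining liens, by effective date: C (Feb 14, 2021), F (Apr 16, 2021), A (Jun 2, 2022), B (Aug 5, 2022), E (Apr 16, 2023).
The subordination applies — D was senior to E — so D and E swap.

E, C, F, A, B, D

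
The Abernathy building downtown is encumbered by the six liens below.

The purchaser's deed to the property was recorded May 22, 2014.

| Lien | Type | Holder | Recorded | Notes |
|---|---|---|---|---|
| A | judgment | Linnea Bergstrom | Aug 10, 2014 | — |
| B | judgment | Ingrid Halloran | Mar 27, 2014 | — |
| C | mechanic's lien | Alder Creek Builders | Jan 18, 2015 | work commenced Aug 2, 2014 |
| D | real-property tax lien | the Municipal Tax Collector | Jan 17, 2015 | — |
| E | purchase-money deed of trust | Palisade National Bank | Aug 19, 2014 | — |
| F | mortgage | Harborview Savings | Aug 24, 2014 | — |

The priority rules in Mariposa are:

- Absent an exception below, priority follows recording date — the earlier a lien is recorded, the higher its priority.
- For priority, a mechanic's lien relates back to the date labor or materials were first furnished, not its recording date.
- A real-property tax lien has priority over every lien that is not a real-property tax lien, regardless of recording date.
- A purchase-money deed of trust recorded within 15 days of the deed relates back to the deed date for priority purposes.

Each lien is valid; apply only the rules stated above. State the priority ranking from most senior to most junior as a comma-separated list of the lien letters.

Adjusting effective dates: C is treated as recorded Aug 2, 2014, the work-commencement date; E was recorded 89 days after the deed — beyond 15 days — so no relation-back applies.
As a real-property tax lien, D is senior to every other lien.
The other liens, earliest effective date first: B (Mar 27, 2014), C (Aug 2, 2014), A (Aug 10, 2014), E (Aug 19, 2014), F (Aug 24, 2014).

D, B, C, A, E, F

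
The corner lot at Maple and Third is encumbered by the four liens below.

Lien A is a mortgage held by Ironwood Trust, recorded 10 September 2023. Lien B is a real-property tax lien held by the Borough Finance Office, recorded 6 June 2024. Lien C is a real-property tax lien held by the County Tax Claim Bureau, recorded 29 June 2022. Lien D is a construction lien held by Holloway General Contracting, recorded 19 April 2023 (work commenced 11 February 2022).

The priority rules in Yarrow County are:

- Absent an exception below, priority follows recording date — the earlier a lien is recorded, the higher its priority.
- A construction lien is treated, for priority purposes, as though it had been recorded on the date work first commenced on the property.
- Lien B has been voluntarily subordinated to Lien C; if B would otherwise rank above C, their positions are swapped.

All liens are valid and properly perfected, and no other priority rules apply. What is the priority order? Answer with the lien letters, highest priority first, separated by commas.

Effective dates after the stated exceptions: D is treated as recorded 11 February 2022, the work-commencement date.
Sorted by effective date: D (11 February 2022), C (29 June 2022), A (10 September 2023), B (6 June 2024).
Since B is not senior to C, the subordination leaves the order unchanged.

D, C, A, B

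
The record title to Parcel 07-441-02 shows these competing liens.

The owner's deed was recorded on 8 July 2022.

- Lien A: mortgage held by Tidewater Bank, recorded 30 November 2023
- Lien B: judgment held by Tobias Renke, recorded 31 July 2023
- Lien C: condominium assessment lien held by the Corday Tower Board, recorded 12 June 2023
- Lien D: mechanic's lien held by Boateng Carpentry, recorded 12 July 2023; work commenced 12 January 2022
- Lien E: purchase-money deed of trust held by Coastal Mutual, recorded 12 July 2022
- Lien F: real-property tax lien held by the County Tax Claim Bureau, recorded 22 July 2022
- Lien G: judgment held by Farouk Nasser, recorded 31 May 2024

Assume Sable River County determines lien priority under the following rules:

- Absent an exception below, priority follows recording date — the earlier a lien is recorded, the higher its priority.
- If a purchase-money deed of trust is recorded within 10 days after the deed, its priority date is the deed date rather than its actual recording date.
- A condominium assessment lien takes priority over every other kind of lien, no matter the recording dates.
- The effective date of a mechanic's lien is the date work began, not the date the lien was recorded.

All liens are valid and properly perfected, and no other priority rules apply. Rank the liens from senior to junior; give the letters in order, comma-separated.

First, effective dates: D's effective date is 12 January 2022, when work began; E's effective date is the deed date, 8 July 2022.
As a condominium assessment lien, C is senior to every other lien.
Among the remaining liens, by effective date: D (12 January 2022), E (8 July 2022), F (22 July 2022), B (31 July 2023), A (30 November 2023), G (31 May 2024).

C, D, E, F, B, A, G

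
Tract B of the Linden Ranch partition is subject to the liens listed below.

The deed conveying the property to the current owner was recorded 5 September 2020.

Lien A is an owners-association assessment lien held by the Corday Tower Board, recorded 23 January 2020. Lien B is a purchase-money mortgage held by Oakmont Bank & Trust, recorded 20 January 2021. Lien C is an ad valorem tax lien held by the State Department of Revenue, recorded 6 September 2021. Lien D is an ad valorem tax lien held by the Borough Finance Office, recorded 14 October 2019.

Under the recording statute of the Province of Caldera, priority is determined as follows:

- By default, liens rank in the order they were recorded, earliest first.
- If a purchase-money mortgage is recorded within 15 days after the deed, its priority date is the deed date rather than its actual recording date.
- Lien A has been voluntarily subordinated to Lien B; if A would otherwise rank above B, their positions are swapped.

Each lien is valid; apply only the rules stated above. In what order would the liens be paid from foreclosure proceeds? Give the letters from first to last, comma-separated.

D, B, A, C

Adjusting effective dates: B was recorded 137 days after the deed, outside the 15-day window, so it keeps its recording date.
Ordering by effective date: D (14 October 2019), A (23 January 2020), B (20 January 2021), C (6 September 2021).
A is senior to B before the subordination, so the two trade places.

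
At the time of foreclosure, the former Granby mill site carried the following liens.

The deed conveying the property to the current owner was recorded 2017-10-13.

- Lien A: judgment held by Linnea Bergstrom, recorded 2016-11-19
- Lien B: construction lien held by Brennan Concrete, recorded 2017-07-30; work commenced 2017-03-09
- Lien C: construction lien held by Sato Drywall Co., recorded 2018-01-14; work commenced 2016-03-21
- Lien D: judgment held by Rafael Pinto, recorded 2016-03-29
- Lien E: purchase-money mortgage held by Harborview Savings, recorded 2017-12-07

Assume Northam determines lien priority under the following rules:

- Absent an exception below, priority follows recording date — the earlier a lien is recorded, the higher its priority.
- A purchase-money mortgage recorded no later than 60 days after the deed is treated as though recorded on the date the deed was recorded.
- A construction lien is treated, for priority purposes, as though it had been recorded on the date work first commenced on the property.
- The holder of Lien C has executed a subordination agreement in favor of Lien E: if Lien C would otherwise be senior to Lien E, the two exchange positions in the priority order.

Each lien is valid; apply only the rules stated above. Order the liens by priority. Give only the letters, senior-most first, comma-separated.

E, D, A, B, C

Adjusting effective dates: B is treated as recorded 2017-03-09, the work-commencement date; C's effective date is 2016-03-21, when work began; E's effective date is the deed date, 2017-10-13.
Sorted by effective date: C (2016-03-21), D (2016-03-29), A (2016-11-19), B (2017-03-09), E (2017-10-13).
C is senior to E before the subordination, so the two trade places.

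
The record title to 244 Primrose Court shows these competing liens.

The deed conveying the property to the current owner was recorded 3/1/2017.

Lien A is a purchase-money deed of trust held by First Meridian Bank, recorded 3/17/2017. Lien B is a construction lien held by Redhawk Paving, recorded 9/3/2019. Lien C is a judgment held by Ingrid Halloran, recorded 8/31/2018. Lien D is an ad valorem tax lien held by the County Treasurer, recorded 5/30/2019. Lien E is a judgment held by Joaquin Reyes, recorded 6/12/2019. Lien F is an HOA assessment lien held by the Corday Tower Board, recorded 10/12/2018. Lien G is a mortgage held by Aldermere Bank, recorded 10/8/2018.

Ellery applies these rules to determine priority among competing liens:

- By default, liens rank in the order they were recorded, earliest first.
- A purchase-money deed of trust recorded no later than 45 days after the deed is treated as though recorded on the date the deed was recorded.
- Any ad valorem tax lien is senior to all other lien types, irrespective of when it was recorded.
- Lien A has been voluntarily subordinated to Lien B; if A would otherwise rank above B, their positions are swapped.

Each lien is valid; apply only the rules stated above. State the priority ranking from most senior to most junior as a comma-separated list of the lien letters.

Adjusting effective dates: A's effective date is the deed date, 3/1/2017.
As an ad valorem tax lien, D is senior to every other lien.
Remaining liens by effective date: A (3/1/2017), C (8/31/2018), G (10/8/2018), F (10/12/2018), E (6/12/2019), B (9/3/2019).
Because A would otherwise rank above B, the subordination swaps them.

D, B, C, G, F, E, A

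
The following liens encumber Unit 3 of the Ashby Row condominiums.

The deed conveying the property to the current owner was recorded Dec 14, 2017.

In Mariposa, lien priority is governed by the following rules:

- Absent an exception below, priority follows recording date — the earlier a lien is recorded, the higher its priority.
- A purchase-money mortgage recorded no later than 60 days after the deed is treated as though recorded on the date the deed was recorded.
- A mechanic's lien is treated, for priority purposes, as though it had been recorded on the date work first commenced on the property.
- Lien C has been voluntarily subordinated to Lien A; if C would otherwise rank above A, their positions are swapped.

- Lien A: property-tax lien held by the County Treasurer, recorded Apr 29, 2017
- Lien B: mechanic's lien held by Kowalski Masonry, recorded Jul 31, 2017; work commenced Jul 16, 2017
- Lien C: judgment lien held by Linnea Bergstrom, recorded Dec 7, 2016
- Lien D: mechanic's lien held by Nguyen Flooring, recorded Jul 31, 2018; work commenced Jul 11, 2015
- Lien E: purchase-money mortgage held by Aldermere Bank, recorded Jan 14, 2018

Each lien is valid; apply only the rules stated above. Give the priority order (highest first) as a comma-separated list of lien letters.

First, effective dates: B is treated as recorded Jul 16, 2017, the work-commencement date; D relates back to Jul 11, 2015 (work commenced); E's effective date is the deed date, Dec 14, 2017.
By effective date: D (Jul 11, 2015), C (Dec 7, 2016), A (Apr 29, 2017), B (Jul 16, 2017), E (Dec 14, 2017).
The subordination applies — C was senior to A — so C and A swap.

D, A, C, B, E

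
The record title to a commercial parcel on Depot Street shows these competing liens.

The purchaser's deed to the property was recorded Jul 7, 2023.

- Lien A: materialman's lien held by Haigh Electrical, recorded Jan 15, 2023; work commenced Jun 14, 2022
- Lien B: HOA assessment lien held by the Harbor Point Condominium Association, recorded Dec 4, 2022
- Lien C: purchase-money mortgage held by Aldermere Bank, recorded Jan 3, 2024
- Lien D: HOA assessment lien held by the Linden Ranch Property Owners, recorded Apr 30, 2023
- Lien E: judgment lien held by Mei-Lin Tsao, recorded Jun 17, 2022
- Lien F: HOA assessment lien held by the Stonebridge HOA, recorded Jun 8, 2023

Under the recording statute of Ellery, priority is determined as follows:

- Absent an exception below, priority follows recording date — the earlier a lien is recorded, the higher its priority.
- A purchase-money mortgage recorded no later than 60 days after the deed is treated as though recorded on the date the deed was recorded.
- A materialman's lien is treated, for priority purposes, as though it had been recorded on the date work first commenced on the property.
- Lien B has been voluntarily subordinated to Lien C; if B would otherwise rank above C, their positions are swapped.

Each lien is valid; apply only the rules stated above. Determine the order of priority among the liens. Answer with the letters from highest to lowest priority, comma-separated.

A, E, C, D, F, B

First, effective dates: A relates back to Jun 14, 2022 (work commenced); C was recorded 180 days after the deed — beyond 60 days — so no relation-back applies.
By effective date, earliest first: A (Jun 14, 2022), E (Jun 17, 2022), B (Dec 4, 2022), D (Apr 30, 2023), F (Jun 8, 2023), C (Jan 3, 2024).
The subordination applies — B was senior to C — so B and C swap.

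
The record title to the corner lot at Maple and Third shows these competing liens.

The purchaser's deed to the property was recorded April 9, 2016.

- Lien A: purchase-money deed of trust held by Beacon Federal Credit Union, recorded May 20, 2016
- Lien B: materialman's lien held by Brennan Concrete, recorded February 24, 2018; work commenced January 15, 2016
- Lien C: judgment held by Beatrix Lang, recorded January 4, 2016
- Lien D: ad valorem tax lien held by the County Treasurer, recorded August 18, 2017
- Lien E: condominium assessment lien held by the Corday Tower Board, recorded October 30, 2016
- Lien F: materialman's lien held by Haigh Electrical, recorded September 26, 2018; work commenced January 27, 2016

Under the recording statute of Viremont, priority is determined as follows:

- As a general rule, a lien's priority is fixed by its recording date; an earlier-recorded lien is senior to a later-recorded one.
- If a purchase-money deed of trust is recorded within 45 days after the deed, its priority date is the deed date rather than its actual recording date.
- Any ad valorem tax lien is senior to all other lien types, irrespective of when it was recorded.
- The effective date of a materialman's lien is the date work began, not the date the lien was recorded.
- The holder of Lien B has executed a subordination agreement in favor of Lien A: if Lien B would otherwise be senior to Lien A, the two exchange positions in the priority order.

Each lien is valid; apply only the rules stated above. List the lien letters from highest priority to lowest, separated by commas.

Adjusting effective dates: A's effective date is the deed date, April 9, 2016; B's effective date is January 15, 2016, when work began; F relates back to January 27, 2016 (work commenced).
D, as an ad valorem tax lien, has superpriority and ranks first.
Among the remaining liens, by effective date: C (January 4, 2016), B (January 15, 2016), F (January 27, 2016), A (April 9, 2016), E (October 30, 2016).
B would otherwise be senior to A, so under the subordination agreement B and A exchange positions.

D, C, A, F, B, E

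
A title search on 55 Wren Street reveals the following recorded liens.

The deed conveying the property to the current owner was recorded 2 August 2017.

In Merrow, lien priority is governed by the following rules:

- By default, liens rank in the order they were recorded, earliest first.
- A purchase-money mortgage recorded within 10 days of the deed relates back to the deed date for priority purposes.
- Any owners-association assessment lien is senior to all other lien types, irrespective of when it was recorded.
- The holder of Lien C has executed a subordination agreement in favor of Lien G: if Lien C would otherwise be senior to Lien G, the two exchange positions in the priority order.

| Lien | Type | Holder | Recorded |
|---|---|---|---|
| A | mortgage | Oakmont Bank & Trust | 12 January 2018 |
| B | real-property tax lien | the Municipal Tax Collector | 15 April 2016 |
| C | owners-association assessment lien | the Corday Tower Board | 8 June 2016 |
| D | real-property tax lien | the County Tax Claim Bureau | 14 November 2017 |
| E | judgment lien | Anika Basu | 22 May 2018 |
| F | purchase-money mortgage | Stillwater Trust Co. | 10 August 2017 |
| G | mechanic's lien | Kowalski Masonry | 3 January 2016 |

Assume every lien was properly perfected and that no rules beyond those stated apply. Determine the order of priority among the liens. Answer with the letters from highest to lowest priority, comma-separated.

First, effective dates: F was recorded within the 10-day window, so its effective date is the deed date 2 August 2017.
C, as an owners-association assessment lien, has superpriority and ranks first.
Ordering the rest by effective date: G (3 January 2016), B (15 April 2016), F (2 August 2017), D (14 November 2017), A (12 January 2018), E (22 May 2018).
C is senior to G before the subordination, so the two trade places.

G, C, B, F, D, A, E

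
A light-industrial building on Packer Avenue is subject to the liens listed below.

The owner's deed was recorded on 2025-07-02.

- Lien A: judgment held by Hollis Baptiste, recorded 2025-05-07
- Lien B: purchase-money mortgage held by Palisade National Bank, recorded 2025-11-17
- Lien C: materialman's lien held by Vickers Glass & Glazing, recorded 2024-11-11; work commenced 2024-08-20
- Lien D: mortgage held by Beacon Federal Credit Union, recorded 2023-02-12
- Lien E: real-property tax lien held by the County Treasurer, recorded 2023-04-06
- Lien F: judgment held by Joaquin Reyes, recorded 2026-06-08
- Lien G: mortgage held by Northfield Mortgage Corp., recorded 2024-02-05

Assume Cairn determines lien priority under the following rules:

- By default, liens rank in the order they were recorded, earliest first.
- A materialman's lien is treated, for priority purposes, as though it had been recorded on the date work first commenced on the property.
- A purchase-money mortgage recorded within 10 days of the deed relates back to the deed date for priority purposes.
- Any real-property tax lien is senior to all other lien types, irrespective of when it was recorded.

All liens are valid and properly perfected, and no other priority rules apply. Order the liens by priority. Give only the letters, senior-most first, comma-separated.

E, D, G, C, A, B, F

Effective dates after the stated exceptions: B was recorded 138 days after the deed, outside the 10-day window, so it keeps its recording date; C is treated as recorded 2024-08-20, the work-commencement date.
E is a real-property tax lien, so it outranks all other liens regardless of date.
The other liens, earliest effective date first: D (2023-02-12), G (2024-02-05), C (2024-08-20), A (2025-05-07), B (2025-11-17), F (2026-06-08).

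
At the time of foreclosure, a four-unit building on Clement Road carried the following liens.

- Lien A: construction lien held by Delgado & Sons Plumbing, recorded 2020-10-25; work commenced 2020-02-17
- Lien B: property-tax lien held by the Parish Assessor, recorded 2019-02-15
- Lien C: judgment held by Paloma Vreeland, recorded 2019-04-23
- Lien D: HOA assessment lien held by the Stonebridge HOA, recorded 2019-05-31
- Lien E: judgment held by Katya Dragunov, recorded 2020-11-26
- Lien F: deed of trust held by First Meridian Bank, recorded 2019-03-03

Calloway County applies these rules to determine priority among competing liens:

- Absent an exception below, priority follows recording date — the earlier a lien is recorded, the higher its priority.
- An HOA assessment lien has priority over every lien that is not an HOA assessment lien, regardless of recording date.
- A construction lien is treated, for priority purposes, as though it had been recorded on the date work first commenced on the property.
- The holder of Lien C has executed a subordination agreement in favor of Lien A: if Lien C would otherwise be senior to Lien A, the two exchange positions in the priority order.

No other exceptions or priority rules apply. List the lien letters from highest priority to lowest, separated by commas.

Adjusting effective dates: A's effective date is 2020-02-17, when work began.
D is an HOA assessment lien, so it outranks all other liens regardless of date.
Among the remaining liens, by effective date: B (2019-02-15), F (2019-03-03), C (2019-04-23), A (2020-02-17), E (2020-11-26).
C is senior to A before the subordination, so the two trade places.

D, B, F, A, C, E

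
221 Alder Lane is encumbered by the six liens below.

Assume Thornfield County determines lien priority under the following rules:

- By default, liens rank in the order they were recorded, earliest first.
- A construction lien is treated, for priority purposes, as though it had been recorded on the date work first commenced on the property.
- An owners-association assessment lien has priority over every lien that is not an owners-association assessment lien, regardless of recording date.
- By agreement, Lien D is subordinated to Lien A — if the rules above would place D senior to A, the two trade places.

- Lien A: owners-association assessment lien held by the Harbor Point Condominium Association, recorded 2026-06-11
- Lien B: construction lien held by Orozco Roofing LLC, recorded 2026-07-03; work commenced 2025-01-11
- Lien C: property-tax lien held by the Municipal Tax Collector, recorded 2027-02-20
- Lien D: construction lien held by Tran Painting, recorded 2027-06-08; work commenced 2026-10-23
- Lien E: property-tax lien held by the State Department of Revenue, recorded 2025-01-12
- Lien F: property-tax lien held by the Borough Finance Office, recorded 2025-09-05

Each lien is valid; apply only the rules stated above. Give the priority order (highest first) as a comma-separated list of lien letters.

Effective dates after the stated exceptions: B relates back to 2025-01-11 (work commenced); D relates back to 2026-10-23 (work commenced).
A, as an owners-association assessment lien, has superpriority and ranks first.
Among the remaining liens, by effective date: B (2025-01-11), E (2025-01-12), F (2025-09-05), D (2026-10-23), C (2027-02-20).
Since D is not senior to A, the subordination leaves the order unchanged.

A, B, E, F, D, C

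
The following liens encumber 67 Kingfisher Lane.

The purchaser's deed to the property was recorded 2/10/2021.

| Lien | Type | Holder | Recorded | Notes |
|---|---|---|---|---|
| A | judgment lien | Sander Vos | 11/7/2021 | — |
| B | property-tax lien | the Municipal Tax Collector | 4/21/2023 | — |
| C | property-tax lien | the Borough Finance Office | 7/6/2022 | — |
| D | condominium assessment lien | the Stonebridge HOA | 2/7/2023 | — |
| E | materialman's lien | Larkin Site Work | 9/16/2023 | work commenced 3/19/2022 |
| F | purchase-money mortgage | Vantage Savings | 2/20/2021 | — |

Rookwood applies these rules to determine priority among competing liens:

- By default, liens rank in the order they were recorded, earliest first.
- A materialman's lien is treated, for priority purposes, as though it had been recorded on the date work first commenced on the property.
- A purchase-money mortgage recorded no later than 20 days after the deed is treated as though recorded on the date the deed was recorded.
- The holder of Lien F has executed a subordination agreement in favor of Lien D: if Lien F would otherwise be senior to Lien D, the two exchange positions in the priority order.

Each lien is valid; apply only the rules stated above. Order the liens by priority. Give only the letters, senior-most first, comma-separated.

Adjusting effective dates: E's effective date is 3/19/2022, when work began; F's effective date is the deed date, 2/10/2021.
By effective date, earliest first: F (2/10/2021), A (11/7/2021), E (3/19/2022), C (7/6/2022), D (2/7/2023), B (4/21/2023).
F would otherwise be senior to D, so under the subordination agreement F and D exchange positions.

D, A, E, C, F, B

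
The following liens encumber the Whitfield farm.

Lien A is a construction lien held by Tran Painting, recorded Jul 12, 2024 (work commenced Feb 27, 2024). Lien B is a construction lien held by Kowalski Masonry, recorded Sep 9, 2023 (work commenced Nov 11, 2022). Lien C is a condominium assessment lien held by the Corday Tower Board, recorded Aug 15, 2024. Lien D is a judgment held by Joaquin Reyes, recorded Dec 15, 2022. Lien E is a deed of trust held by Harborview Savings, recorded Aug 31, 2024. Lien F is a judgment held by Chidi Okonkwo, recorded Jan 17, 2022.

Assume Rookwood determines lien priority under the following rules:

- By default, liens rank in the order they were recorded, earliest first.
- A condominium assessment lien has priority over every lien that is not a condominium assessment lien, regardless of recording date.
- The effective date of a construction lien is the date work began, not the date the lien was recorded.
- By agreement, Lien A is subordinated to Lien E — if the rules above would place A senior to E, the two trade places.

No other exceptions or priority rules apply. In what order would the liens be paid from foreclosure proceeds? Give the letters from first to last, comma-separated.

C, F, B, D, E, A

Adjusting effective dates: A's effective date is Feb 27, 2024, when work began; B is treated as recorded Nov 11, 2022, the work-commencement date.
C is a condominium assessment lien, so it outranks all other liens regardless of date.
Ordering the rest by effective date: F (Jan 17, 2022), B (Nov 11, 2022), D (Dec 15, 2022), A (Feb 27, 2024), E (Aug 31, 2024).
Because A would otherwise rank above E, the subordination swaps them.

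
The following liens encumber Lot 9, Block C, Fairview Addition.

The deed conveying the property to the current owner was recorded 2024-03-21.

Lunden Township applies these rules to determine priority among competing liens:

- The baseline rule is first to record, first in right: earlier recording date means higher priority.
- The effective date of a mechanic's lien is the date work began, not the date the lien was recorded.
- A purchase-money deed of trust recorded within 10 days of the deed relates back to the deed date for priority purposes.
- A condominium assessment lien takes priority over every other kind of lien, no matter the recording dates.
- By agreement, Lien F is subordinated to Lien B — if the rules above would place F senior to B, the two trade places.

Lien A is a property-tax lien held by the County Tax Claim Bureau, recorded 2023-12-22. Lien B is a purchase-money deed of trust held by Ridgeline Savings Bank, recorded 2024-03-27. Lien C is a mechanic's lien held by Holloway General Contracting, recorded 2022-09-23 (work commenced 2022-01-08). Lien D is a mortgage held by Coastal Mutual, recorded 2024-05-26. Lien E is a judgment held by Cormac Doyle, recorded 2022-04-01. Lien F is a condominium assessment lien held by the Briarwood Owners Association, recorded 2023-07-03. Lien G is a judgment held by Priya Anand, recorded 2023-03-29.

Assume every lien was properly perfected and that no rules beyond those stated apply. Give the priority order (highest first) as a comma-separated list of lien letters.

B, C, E, G, A, F, D

Adjusting effective dates: B's effective date is the deed date, 2024-03-21; C relates back to 2022-01-08 (work commenced).
F, as a condominium assessment lien, has superpriority and ranks first.
Remaining liens by effective date: C (2022-01-08), E (2022-04-01), G (2023-03-29), A (2023-12-22), B (2024-03-21), D (2024-05-26).
F would otherwise be senior to B, so under the subordination agreement F and B exchange positions.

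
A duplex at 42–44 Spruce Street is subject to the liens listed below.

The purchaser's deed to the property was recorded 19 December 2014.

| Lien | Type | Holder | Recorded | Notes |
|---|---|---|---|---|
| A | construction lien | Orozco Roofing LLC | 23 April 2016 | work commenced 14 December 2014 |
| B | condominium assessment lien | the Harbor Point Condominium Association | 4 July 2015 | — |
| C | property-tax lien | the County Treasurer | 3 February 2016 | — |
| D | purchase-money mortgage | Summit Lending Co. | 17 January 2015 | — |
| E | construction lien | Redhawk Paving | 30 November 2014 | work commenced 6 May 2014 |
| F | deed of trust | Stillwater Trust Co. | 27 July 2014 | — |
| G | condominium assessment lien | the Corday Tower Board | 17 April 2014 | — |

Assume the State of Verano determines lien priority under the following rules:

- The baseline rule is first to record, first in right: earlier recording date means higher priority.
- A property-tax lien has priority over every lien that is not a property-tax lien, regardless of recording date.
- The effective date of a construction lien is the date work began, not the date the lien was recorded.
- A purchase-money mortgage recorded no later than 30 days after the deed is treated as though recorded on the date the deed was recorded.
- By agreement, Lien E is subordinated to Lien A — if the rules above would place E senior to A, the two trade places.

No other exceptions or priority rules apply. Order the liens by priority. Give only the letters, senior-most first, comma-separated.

C, G, A, F, E, D, B

Adjusting effective dates: A's effective date is 14 December 2014, when work began; D relates back to the deed date 19 December 2014; E is treated as recorded 6 May 2014, the work-commencement date.
As a property-tax lien, C is senior to every other lien.
The other liens, earliest effective date first: G (17 April 2014), E (6 May 2014), F (27 July 2014), A (14 December 2014), D (19 December 2014), B (4 July 2015).
The subordination applies — E was senior to A — so E and A swap.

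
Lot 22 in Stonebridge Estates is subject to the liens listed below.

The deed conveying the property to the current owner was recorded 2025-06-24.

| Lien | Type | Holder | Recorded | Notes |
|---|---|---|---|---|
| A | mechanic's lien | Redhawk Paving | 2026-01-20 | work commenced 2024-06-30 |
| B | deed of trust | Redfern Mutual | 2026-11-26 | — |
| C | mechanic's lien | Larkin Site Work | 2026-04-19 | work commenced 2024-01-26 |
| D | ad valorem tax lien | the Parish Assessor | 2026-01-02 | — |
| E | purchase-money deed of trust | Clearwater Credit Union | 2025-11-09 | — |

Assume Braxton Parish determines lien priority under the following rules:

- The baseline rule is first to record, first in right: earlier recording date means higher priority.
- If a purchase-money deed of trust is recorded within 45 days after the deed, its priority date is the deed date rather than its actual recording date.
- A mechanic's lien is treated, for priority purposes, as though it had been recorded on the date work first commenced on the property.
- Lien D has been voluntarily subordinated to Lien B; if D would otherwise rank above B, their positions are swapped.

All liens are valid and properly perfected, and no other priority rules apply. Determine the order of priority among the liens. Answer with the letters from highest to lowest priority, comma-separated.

C, A, E, B, D

Effective dates: A's effective date is 2024-06-30, when work began; C relates back to 2024-01-26 (work commenced); E was recorded 138 days after the deed, outside the 45-day window, so it keeps its recording date.
By effective date: C (2024-01-26), A (2024-06-30), E (2025-11-09), D (2026-01-02), B (2026-11-26).
The subordination applies — D was senior to B — so D and B swap.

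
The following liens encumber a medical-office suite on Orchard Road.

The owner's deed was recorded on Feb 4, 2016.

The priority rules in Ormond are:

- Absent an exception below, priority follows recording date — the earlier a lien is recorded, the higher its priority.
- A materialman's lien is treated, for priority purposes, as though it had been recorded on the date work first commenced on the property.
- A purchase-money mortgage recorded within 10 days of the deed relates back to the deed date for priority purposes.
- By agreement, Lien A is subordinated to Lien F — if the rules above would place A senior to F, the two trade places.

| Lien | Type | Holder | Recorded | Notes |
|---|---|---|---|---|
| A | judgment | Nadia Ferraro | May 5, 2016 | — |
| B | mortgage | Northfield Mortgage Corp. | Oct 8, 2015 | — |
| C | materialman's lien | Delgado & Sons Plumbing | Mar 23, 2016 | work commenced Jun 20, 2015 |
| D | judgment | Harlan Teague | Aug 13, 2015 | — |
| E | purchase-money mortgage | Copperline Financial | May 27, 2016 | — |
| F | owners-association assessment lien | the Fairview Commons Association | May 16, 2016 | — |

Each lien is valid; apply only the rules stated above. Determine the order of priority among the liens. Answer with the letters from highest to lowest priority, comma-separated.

C, D, B, F, A, E

Effective dates: C's effective date is Jun 20, 2015, when work began; E missed the 10-day window (113 days after the deed), so its recording date stands.
By effective date, earliest first: C (Jun 20, 2015), D (Aug 13, 2015), B (Oct 8, 2015), A (May 5, 2016), F (May 16, 2016), E (May 27, 2016).
A is senior to F before the subordination, so the two trade places.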